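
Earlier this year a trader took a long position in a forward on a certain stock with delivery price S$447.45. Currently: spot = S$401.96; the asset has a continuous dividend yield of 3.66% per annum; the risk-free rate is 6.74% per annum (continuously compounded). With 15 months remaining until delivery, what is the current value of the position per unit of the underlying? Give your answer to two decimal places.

Current fair forward for the remaining 15 months: F = S·e^((r − q)·T), (r − q) = 0.0674 − 0.0366 = 0.0308
F = 401.96 · e^(0.0308 × 15/12) = 401.96 × 1.039251 = 417.7373
Value of long forward = (F − K)·e^(−rT) = (417.7373 − 447.45) · e^(−0.0674·15/12)
= -29.7127 × 0.919201 = -27.31

-S$27.31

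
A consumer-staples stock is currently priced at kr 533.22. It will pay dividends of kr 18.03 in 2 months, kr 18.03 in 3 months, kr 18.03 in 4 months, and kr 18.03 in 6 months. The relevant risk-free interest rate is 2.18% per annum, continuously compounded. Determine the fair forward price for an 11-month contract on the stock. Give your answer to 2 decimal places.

PV(dividends) I = 18.03·e^(−0.0218·2/12) + 18.03·e^(−0.0218·3/12) + 18.03·e^(−0.0218·4/12) + 18.03·e^(−0.0218·6/12)
I = 17.9646 + 17.9320 + 17.8995 + 17.8345 = 71.6306
F = (S − I)·e^(rT) = (533.22 − 71.6306) · e^(0.0218·11/12)
= 461.5894 · e^0.019983 = 461.5894 × 1.020184 = kr 470.91

kr 470.91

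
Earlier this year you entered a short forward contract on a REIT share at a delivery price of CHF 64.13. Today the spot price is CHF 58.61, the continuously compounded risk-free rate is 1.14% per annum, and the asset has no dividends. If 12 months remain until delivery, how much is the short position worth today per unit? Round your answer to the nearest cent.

Current fair forward for the remaining 12 months: F = S·e^(r·T), r = 0.0114
F = 58.61 · e^(0.0114 × 12/12) = 58.61 × 1.011465 = 59.2820
Value of long forward = (F − K)·e^(−rT) = (59.2820 − 64.13) · e^(−0.0114·12/12)
= -4.8480 × 0.988665 = -4.79
Short position value = −(long value) = CHF 4.79

CHF 4.79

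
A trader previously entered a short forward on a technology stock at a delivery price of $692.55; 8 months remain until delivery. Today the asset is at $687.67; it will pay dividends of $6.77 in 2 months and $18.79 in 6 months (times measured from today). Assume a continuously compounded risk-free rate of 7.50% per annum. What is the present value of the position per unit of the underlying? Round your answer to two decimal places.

PV(remaining dividends) I = 6.77·e^(−0.0750·2/12) + 18.79·e^(−0.0750·6/12) = 24.7843
Current forward F = (S − I)·e^(rT) = (687.67 − 24.7843)·e^(0.0750·8/12) = 662.8857 × 1.051271 = 696.8725
Value (long) = (F − K)·e^(−rT) = (696.8725 − 692.55) × 0.951229 = 4.1117
Short position value = −(long value) = -$4.11

-$4.11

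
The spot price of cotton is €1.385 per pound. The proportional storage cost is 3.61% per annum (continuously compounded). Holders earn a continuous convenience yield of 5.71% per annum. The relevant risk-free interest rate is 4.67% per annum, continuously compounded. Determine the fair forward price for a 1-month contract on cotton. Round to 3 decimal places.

Net carry = r + u − y = 0.0467 + 0.0361 − 0.0571 = 0.0257
F = S·e^((r+u−y)T) = 1.385 · e^(0.0257 × 1/12) = 1.385 · e^0.002142
= 1.385 × 1.002144 = €1.388 per pound

€1.388 per pound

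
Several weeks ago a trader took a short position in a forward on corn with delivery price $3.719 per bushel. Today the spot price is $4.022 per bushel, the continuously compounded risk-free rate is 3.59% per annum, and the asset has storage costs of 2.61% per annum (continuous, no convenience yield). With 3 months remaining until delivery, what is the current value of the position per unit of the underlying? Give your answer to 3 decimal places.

Current fair forward for the remaining 3 months: F = S·e^((r + u)·T), (r + u) = 0.0359 + 0.0261 = 0.0620
F = 4.022 · e^(0.0620 × 3/12) = 4.022 × 1.015621 = 4.0848
Value of long forward = (F − K)·e^(−rT) = (4.0848 − 3.719) · e^(−0.0359·3/12)
= 0.3658 × 0.991065 = 0.363
Short position value = −(long value) = -$0.363

-$0.363 per bushel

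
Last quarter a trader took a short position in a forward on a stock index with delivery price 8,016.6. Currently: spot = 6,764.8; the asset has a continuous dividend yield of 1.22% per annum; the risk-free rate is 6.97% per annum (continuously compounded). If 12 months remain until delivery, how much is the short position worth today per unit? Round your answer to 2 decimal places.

Current fair forward for the remaining 12 months: F = S·e^((r − q)·T), (r − q) = 0.0697 − 0.0122 = 0.0575
F = 6764.8 · e^(0.0575 × 12/12) = 6764.8 × 1.05918527 = 7165.1765
Value of long forward = (F − K)·e^(−rT) = (7165.1765 − 8016.6) · e^(−0.0697·12/12)
= -851.4235 × 0.93267358 = -794.10
Short position value = −(long value) = 794.10

794.10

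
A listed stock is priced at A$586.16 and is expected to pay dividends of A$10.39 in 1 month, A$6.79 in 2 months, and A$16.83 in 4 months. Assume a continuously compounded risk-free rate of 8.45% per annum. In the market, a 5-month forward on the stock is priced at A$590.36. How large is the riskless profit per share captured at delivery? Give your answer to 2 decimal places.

A$17.77 per share

PV(dividends) I = 10.39·e^(−0.0845·1/12) + 6.79·e^(−0.0845·2/12) + 16.83·e^(−0.0845·4/12) = 33.3747
Fair forward F* = (S − I)·e^(rT) = (586.16 − 33.3747)·e^0.035208 = 552.7853 × 1.035835 = 572.5944
Market A$590.36 > fair 572.5944: forward overpriced → cash-and-carry (borrow at r, buy the stock and collect the dividends, short the forward).
Profit at T = |F_mkt − F*| = |590.36 − 572.5944| = A$17.77 per share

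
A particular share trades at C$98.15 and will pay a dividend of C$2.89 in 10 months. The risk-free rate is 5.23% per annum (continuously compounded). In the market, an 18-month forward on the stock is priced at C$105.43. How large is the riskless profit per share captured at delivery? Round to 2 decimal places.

PV(dividends) I = 2.89·e^(−0.0523·10/12) = 2.7667
Fair forward F* = (S − I)·e^(rT) = (98.15 − 2.7667)·e^0.078450 = 95.3833 × 1.081609 = 103.1674
Market C$105.43 > fair 103.1674: forward overpriced → cash-and-carry (borrow at r, buy the stock and collect the dividends, short the forward).
Profit at T = |F_mkt − F*| = |105.43 − 103.1674| = C$2.26 per share

C$2.26 per share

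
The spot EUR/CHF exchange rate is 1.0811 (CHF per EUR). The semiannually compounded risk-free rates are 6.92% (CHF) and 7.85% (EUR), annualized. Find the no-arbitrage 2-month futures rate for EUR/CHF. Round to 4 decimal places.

By covered interest parity, F = S · (1+r_CHF/2)^(2T) / (1+r_EUR/2)^(2T)
= 1.0811 × 1.011403 / 1.012916 = 1.0811 × 0.998506
F = 1.0795 CHF per EUR

1.0795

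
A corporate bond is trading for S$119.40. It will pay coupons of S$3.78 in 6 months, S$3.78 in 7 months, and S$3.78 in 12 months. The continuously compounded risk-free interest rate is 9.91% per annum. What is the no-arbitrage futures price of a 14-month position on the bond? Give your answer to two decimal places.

PV(coupons) I = 3.78·e^(−0.0991·6/12) + 3.78·e^(−0.0991·7/12) + 3.78·e^(−0.0991·12/12)
I = 3.5973 + 3.5677 + 3.4234 = 10.5884
F = (S − I)·e^(rT) = (119.40 − 10.5884) · e^(0.0991·14/12)
= 108.8116 · e^0.115617 = 108.8116 × 1.122566 = S$122.15

S$122.15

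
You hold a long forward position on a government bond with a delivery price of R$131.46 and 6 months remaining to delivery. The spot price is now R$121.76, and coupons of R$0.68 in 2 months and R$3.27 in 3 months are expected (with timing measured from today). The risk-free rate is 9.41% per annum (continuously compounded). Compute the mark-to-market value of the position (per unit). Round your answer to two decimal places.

-R$7.52

PV(remaining coupons) I = 0.68·e^(−0.0941·2/12) + 3.27·e^(−0.0941·3/12) = 3.8634
Current forward F = (S − I)·e^(rT) = (121.76 − 3.8634)·e^(0.0941·6/12) = 117.8966 × 1.048174 = 123.5762
Value (long) = (F − K)·e^(−rT) = (123.5762 − 131.46) × 0.954040 = -7.5215
Value = -R$7.52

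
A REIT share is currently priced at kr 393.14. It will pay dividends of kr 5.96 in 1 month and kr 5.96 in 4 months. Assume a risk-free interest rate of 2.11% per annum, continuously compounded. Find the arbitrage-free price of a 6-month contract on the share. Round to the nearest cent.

PV(dividends) I = 5.96·e^(−0.0211·1/12) + 5.96·e^(−0.0211·4/12)
I = 5.9495 + 5.9182 = 11.8677
F = (S − I)·e^(rT) = (393.14 − 11.8677) · e^(0.0211·6/12)
= 381.2723 · e^0.010550 = 381.2723 × 1.010606 = kr 385.32

kr 385.32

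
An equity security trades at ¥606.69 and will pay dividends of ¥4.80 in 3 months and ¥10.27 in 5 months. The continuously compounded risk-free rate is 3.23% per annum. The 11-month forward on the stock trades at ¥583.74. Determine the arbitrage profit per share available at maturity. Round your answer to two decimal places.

PV(dividends) I = 4.80·e^(−0.0323·3/12) + 10.27·e^(−0.0323·5/12) = 14.8941
Fair forward F* = (S − I)·e^(rT) = (606.69 − 14.8941)·e^0.029608 = 591.7959 × 1.030051 = 609.5800
Market ¥583.74 < fair 609.5800: forward underpriced → reverse cash-and-carry (short the stock, invest proceeds at r, pay the dividends, go long the forward).
Profit at T = |F_mkt − F*| = |583.74 − 609.5800| = ¥25.84 per share

¥25.84 per share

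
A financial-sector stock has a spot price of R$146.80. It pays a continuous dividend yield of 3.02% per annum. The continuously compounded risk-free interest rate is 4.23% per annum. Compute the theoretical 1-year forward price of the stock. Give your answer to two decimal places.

R$148.59

F = S·e^((r − q)T) = 146.80 · e^((0.0423 − 0.0302) × 1)
= 146.80 · e^0.012100 = 146.80 × 1.012174
F = R$148.59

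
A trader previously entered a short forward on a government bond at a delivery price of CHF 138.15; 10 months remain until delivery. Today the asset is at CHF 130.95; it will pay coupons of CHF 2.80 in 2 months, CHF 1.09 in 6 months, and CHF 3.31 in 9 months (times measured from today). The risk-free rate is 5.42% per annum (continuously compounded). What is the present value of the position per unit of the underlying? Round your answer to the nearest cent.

PV(remaining coupons) I = 2.80·e^(−0.0542·2/12) + 1.09·e^(−0.0542·6/12) + 3.31·e^(−0.0542·9/12) = 7.0138
Current forward F = (S − I)·e^(rT) = (130.95 − 7.0138)·e^(0.0542·10/12) = 123.9362 × 1.046202 = 129.6623
Value (long) = (F − K)·e^(−rT) = (129.6623 − 138.15) × 0.955838 = -8.1129
Short position value = −(long value) = CHF 8.11

CHF 8.11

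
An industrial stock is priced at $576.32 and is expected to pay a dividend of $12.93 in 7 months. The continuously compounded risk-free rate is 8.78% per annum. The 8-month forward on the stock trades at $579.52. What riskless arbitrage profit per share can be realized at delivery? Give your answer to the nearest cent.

PV(dividends) I = 12.93·e^(−0.0878·7/12) = 12.2844
Fair forward F* = (S − I)·e^(rT) = (576.32 − 12.2844)·e^0.058533 = 564.0356 × 1.060280 = 598.0357
Market $579.52 < fair 598.0357: forward underpriced → reverse cash-and-carry (short the stock, invest proceeds at r, pay the dividends, go long the forward).
Profit at T = |F_mkt − F*| = |579.52 − 598.0357| = $18.52 per share

$18.52 per share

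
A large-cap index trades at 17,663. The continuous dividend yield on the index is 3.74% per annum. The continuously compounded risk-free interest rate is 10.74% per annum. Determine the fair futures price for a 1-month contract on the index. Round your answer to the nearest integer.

F = S·e^((r − q)T) = 17663 · e^((0.1074 − 0.0374) × 1/12)
= 17663 · e^0.005833 = 17663 × 1.005850
F = 17,766

17,766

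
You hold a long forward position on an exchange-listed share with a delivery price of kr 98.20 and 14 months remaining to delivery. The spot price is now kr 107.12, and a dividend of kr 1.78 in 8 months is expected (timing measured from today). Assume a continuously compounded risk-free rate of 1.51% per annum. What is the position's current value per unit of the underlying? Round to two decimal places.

PV(remaining dividends) I = 1.78·e^(−0.0151·8/12) = 1.7622
Current forward F = (S − I)·e^(rT) = (107.12 − 1.7622)·e^(0.0151·14/12) = 105.3578 × 1.017773 = 107.2303
Value (long) = (F − K)·e^(−rT) = (107.2303 − 98.20) × 0.982538 = 8.8726
Value = kr 8.87

kr 8.87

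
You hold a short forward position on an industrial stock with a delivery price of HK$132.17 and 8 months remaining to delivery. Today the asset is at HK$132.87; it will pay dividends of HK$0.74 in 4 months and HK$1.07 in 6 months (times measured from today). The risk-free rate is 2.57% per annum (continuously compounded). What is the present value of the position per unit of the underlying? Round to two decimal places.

-HK$1.16

PV(remaining dividends) I = 0.74·e^(−0.0257·4/12) + 1.07·e^(−0.0257·6/12) = 1.7900
Current forward F = (S − I)·e^(rT) = (132.87 − 1.7900)·e^(0.0257·8/12) = 131.0800 × 1.017281 = 133.3452
Value (long) = (F − K)·e^(−rT) = (133.3452 − 132.17) × 0.983013 = 1.1552
Short position value = −(long value) = -HK$1.16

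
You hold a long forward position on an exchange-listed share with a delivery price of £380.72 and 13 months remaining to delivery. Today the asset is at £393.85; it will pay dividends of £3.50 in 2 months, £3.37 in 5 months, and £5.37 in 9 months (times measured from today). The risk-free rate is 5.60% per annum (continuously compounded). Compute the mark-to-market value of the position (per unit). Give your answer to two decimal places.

PV(remaining dividends) I = 3.50·e^(−0.0560·2/12) + 3.37·e^(−0.0560·5/12) + 5.37·e^(−0.0560·9/12) = 11.9089
Current forward F = (S − I)·e^(rT) = (393.85 − 11.9089)·e^(0.0560·13/12) = 381.9411 × 1.062545 = 405.8296
Value (long) = (F − K)·e^(−rT) = (405.8296 − 380.72) × 0.941137 = 23.6316
Value = £23.63

£23.63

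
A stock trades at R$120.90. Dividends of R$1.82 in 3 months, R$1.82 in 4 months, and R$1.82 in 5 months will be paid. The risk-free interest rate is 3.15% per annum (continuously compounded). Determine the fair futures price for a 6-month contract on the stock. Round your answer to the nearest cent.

R$117.33

PV(dividends) I = 1.82·e^(−0.0315·3/12) + 1.82·e^(−0.0315·4/12) + 1.82·e^(−0.0315·5/12)
I = 1.8057 + 1.8010 + 1.7963 = 5.4030
F = (S − I)·e^(rT) = (120.90 − 5.4030) · e^(0.0315·6/12)
= 115.4970 · e^0.015750 = 115.4970 × 1.015875 = R$117.33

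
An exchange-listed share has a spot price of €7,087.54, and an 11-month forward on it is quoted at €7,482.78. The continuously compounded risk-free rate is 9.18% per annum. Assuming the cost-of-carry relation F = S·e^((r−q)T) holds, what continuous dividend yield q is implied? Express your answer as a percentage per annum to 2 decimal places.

From F = S·e^((r−q)T): (r − q) = ln(F/S)/T
ln(7482.78/7087.54) = ln(1.055765) = 0.054266
(r − q) = 0.054266 / (11/12) = 0.059199
q = r − ln(F/S)/T = 0.0918 − 0.059199 = 0.032601
q = 3.26%

3.26%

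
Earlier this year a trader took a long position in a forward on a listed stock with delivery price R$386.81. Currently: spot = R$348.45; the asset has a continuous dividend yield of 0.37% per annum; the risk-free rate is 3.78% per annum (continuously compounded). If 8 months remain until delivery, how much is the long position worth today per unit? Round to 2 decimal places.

-R$29.59

Current fair forward for the remaining 8 months: F = S·e^((r − q)·T), (r − q) = 0.0378 − 0.0037 = 0.0341
F = 348.45 · e^(0.0341 × 8/12) = 348.45 × 1.022994 = 356.4623
Value of long forward = (F − K)·e^(−rT) = (356.4623 − 386.81) · e^(−0.0378·8/12)
= -30.3477 × 0.975115 = -29.59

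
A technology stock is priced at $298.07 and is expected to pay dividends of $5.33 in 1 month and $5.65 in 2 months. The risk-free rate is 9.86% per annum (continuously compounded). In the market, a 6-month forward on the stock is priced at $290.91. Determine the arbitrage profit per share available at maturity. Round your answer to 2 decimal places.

PV(dividends) I = 5.33·e^(−0.0986·1/12) + 5.65·e^(−0.0986·2/12) = 10.8443
Fair forward F* = (S − I)·e^(rT) = (298.07 − 10.8443)·e^0.049300 = 287.2257 × 1.050535 = 301.7407
Market $290.91 < fair 301.7407: forward underpriced → reverse cash-and-carry (short the stock, invest proceeds at r, pay the dividends, go long the forward).
Profit at T = |F_mkt − F*| = |290.91 − 301.7407| = $10.83 per share

$10.83 per share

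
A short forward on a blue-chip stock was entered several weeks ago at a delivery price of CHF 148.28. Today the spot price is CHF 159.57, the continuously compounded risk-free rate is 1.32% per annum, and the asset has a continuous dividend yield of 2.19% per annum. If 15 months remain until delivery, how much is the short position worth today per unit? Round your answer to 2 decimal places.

-CHF 9.41

Current fair forward for the remaining 15 months: F = S·e^((r − q)·T), (r − q) = 0.0132 − 0.0219 = -0.0087
F = 159.57 · e^(-0.0087 × 15/12) = 159.57 × 0.989184 = 157.8441
Value of long forward = (F − K)·e^(−rT) = (157.8441 − 148.28) · e^(−0.0132·15/12)
= 9.5641 × 0.983635 = 9.41
Short position value = −(long value) = -CHF 9.41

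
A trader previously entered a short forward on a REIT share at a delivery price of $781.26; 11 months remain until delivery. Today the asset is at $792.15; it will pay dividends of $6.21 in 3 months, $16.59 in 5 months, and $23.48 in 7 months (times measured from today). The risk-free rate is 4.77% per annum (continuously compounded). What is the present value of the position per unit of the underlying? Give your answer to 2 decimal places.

$0.92

PV(remaining dividends) I = 6.21·e^(−0.0477·3/12) + 16.59·e^(−0.0477·5/12) + 23.48·e^(−0.0477·7/12) = 45.2356
Current forward F = (S − I)·e^(rT) = (792.15 − 45.2356)·e^(0.0477·11/12) = 746.9144 × 1.044695 = 780.2977
Value (long) = (F − K)·e^(−rT) = (780.2977 − 781.26) × 0.957217 = -0.9211
Short position value = −(long value) = $0.92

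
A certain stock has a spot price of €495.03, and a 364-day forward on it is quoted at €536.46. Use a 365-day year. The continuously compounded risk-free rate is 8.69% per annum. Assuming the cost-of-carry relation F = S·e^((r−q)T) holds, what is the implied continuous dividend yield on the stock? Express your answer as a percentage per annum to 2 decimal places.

0.63%

From F = S·e^((r−q)T): (r − q) = ln(F/S)/T
ln(536.46/495.03) = ln(1.083692) = 0.080374
(r − q) = 0.080374 / (364/365) = 0.080595
q = r − ln(F/S)/T = 0.0869 − 0.080595 = 0.006305
q = 0.63%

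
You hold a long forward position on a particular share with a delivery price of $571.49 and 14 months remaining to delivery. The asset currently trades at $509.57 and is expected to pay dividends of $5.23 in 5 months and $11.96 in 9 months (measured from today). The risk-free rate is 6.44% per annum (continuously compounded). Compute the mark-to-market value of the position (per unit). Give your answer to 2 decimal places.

PV(remaining dividends) I = 5.23·e^(−0.0644·5/12) + 11.96·e^(−0.0644·9/12) = 16.4876
Current forward F = (S − I)·e^(rT) = (509.57 − 16.4876)·e^(0.0644·14/12) = 493.0824 × 1.078028 = 531.5566
Value (long) = (F − K)·e^(−rT) = (531.5566 − 571.49) × 0.927620 = -37.0430
Value = -$37.04

-$37.04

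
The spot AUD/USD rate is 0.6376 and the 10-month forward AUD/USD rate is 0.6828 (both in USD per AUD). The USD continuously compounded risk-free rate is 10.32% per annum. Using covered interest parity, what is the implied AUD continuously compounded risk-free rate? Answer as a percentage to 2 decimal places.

2.10%

F = S·e^((r_USD − r_AUD)T) ⇒ r_AUD = r_USD − ln(F/S)/T
ln(0.6828/0.6376) = 0.068491; /(10/12) = 0.082189
r_AUD = 0.1032 − 0.082189 = 0.021011
r_AUD = 2.10%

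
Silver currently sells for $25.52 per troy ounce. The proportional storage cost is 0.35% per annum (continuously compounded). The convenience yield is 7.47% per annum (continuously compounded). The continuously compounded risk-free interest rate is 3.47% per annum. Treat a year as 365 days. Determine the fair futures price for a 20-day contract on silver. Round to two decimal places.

Net carry = r + u − y = 0.0347 + 0.0035 − 0.0747 = -0.0365
F = S·e^((r+u−y)T) = 25.52 · e^(-0.0365 × 20/365) = 25.52 · e^-0.002000
= 25.52 × 0.998002 = $25.47 per troy ounce

$25.47 per troy ounce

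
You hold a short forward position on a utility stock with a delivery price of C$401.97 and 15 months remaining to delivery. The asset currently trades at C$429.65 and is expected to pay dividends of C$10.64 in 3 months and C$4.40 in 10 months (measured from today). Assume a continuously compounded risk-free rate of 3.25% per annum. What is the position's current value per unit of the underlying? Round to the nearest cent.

-C$28.85

PV(remaining dividends) I = 10.64·e^(−0.0325·3/12) + 4.40·e^(−0.0325·10/12) = 14.8363
Current forward F = (S − I)·e^(rT) = (429.65 − 14.8363)·e^(0.0325·15/12) = 414.8137 × 1.041461 = 432.0123
Value (long) = (F − K)·e^(−rT) = (432.0123 − 401.97) × 0.960189 = 28.8463
Short position value = −(long value) = -C$28.85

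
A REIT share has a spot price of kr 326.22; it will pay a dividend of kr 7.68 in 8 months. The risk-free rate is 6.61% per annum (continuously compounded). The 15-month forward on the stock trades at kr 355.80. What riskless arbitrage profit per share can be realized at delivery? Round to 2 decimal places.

PV(dividends) I = 7.68·e^(−0.0661·8/12) = 7.3489
Fair forward F* = (S − I)·e^(rT) = (326.22 − 7.3489)·e^0.082625 = 318.8711 × 1.086134 = 346.3367
Market kr 355.80 > fair 346.3367: forward overpriced → cash-and-carry (borrow at r, buy the stock and collect the dividends, short the forward).
Profit at T = |F_mkt − F*| = |355.80 − 346.3367| = kr 9.46 per share

kr 9.46 per share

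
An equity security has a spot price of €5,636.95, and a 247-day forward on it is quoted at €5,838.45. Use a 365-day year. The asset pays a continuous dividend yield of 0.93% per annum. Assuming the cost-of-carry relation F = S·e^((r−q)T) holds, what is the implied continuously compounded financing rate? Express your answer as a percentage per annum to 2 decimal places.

From F = S·e^((r−q)T): (r − q) = ln(F/S)/T
ln(5838.45/5636.95) = ln(1.035746) = 0.035122
(r − q) = 0.035122 / (247/365) = 0.051901
r = ln(F/S)/T + q = 0.051901 + 0.0093 = 0.061201
r = 6.12%

6.12%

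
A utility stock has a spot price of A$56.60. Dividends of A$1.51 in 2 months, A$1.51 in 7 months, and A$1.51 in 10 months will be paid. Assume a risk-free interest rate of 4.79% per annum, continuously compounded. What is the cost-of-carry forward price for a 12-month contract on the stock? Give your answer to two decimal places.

A$54.74

PV(dividends) I = 1.51·e^(−0.0479·2/12) + 1.51·e^(−0.0479·7/12) + 1.51·e^(−0.0479·10/12)
I = 1.4980 + 1.4684 + 1.4509 = 4.4173
F = (S − I)·e^(rT) = (56.60 − 4.4173) · e^(0.0479·12/12)
= 52.1827 · e^0.047900 = 52.1827 × 1.049066 = A$54.74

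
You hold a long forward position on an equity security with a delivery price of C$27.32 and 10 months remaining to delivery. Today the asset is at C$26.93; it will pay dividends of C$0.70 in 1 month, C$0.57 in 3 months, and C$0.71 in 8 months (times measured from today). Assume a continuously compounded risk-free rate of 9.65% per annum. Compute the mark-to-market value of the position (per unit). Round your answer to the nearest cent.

-C$0.20

PV(remaining dividends) I = 0.70·e^(−0.0965·1/12) + 0.57·e^(−0.0965·3/12) + 0.71·e^(−0.0965·8/12) = 1.9166
Current forward F = (S − I)·e^(rT) = (26.93 − 1.9166)·e^(0.0965·10/12) = 25.0134 × 1.083739 = 27.1080
Value (long) = (F − K)·e^(−rT) = (27.1080 − 27.32) × 0.922732 = -0.1956
Value = -C$0.20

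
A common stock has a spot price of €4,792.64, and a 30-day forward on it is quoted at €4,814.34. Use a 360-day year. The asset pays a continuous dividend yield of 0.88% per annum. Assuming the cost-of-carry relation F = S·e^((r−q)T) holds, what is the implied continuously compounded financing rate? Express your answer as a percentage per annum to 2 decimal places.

6.30%

From F = S·e^((r−q)T): (r − q) = ln(F/S)/T
ln(4814.34/4792.64) = ln(1.004528) = 0.004518
(r − q) = 0.004518 / (30/360) = 0.054216
r = ln(F/S)/T + q = 0.054216 + 0.0088 = 0.063016
r = 6.30%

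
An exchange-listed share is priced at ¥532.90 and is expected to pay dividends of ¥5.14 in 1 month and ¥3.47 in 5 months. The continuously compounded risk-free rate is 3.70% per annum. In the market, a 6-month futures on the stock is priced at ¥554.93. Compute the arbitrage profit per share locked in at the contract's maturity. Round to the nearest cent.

PV(dividends) I = 5.14·e^(−0.0370·1/12) + 3.47·e^(−0.0370·5/12) = 8.5411
Fair futures F* = (S − I)·e^(rT) = (532.90 − 8.5411)·e^0.018500 = 524.3589 × 1.018672 = 534.1497
Market ¥554.93 > fair 534.1497: forward overpriced → cash-and-carry (borrow at r, buy the stock and collect the dividends, short the forward).
Profit at T = |F_mkt − F*| = |554.93 − 534.1497| = ¥20.78 per share

¥20.78 per share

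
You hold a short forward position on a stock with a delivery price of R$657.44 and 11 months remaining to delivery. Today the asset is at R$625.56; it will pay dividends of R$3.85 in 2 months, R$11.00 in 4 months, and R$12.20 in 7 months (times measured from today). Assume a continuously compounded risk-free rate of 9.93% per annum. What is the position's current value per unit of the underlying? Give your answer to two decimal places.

R$0.62

PV(remaining dividends) I = 3.85·e^(−0.0993·2/12) + 11.00·e^(−0.0993·4/12) + 12.20·e^(−0.0993·7/12) = 25.9421
Current forward F = (S − I)·e^(rT) = (625.56 − 25.9421)·e^(0.0993·11/12) = 599.6179 × 1.095296 = 656.7591
Value (long) = (F − K)·e^(−rT) = (656.7591 − 657.44) × 0.912995 = -0.6217
Short position value = −(long value) = R$0.62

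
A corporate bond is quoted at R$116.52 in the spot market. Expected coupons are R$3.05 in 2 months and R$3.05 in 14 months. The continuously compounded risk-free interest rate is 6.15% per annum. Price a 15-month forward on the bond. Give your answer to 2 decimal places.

R$119.50

PV(coupons) I = 3.05·e^(−0.0615·2/12) + 3.05·e^(−0.0615·14/12)
I = 3.0189 + 2.8388 = 5.8577
F = (S − I)·e^(rT) = (116.52 − 5.8577) · e^(0.0615·15/12)
= 110.6623 · e^0.076875 = 110.6623 × 1.079907 = R$119.50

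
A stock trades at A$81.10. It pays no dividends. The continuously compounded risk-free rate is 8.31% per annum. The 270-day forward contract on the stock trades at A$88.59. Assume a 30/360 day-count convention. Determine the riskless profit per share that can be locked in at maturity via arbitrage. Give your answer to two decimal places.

A$2.27 per share

Fair forward: F* = S·e^(carry·T), with carry = r = 0.0831
F* = 81.10 · e^(0.0831 × 270/360) = 81.10 · e^0.062325 = 81.10 × 1.064308 = A$86.3154
Market A$88.59 > fair A$86.3154: forward overpriced → cash-and-carry (buy spot, short the forward).
At maturity, profit = |F_mkt − F*| = |88.59 − 86.3154| = A$2.27 per share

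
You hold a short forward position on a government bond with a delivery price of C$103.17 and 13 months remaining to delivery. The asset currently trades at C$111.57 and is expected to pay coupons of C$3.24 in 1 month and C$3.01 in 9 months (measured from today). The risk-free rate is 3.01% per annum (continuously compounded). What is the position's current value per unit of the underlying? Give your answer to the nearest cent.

-C$5.54

PV(remaining coupons) I = 3.24·e^(−0.0301·1/12) + 3.01·e^(−0.0301·9/12) = 6.1747
Current forward F = (S − I)·e^(rT) = (111.57 − 6.1747)·e^(0.0301·13/12) = 105.3953 × 1.033146 = 108.8887
Value (long) = (F − K)·e^(−rT) = (108.8887 − 103.17) × 0.967918 = 5.5352
Short position value = −(long value) = -C$5.54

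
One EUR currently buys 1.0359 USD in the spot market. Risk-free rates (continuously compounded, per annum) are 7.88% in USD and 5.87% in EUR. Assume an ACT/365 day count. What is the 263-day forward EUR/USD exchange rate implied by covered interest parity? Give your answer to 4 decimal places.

1.0510

F = S·e^((r_USD − r_EUR)T) = 1.0359 · e^((0.0788 − 0.0587) × 263/365)
= 1.0359 · e^0.014483 = 1.0359 × 1.014588
F = 1.0510 USD per EUR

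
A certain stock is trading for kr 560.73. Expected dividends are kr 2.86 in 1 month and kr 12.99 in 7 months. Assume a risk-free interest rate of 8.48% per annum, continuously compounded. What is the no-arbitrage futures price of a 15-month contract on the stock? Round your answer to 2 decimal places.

kr 606.53

PV(dividends) I = 2.86·e^(−0.0848·1/12) + 12.99·e^(−0.0848·7/12)
I = 2.8399 + 12.3631 = 15.2030
F = (S − I)·e^(rT) = (560.73 − 15.2030) · e^(0.0848·15/12)
= 545.5270 · e^0.106000 = 545.5270 × 1.111822 = kr 606.53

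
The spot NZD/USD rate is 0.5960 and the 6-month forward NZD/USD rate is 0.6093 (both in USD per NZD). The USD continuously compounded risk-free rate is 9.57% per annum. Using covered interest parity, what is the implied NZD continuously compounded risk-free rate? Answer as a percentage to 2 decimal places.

5.16%

F = S·e^((r_USD − r_NZD)T) ⇒ r_NZD = r_USD − ln(F/S)/T
ln(0.6093/0.5960) = 0.022070; /(6/12) = 0.044140
r_NZD = 0.0957 − 0.044140 = 0.051560
r_NZD = 5.16%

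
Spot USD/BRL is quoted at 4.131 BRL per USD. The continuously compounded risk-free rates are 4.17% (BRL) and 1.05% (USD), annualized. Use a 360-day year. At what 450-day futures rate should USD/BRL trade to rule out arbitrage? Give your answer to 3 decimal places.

F = S·e^((r_BRL − r_USD)T) = 4.131 · e^((0.0417 − 0.0105) × 450/360)
= 4.131 · e^0.039000 = 4.131 × 1.039770
F = 4.295 BRL per USD

4.295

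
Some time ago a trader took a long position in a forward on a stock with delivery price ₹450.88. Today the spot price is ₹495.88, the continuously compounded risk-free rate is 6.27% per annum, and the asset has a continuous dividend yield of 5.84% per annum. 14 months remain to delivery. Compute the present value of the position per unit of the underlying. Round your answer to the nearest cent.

Current fair forward for the remaining 14 months: F = S·e^((r − q)·T), (r − q) = 0.0627 − 0.0584 = 0.0043
F = 495.88 · e^(0.0043 × 14/12) = 495.88 × 1.005029 = 498.3738
Value of long forward = (F − K)·e^(−rT) = (498.3738 − 450.88) · e^(−0.0627·14/12)
= 47.4938 × 0.929461 = 44.14

₹44.14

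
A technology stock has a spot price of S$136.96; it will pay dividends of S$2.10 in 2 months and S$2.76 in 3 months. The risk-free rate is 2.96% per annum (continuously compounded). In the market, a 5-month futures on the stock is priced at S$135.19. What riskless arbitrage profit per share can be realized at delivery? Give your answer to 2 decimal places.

PV(dividends) I = 2.10·e^(−0.0296·2/12) + 2.76·e^(−0.0296·3/12) = 4.8293
Fair futures F* = (S − I)·e^(rT) = (136.96 − 4.8293)·e^0.012333 = 132.1307 × 1.012409 = 133.7703
Market S$135.19 > fair 133.7703: forward overpriced → cash-and-carry (borrow at r, buy the stock and collect the dividends, short the forward).
Profit at T = |F_mkt − F*| = |135.19 − 133.7703| = S$1.42 per share

S$1.42 per share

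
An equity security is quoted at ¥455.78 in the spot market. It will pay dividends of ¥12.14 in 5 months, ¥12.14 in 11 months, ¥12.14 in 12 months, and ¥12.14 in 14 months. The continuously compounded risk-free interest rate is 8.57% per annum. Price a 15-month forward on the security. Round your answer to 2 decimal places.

PV(dividends) I = 12.14·e^(−0.0857·5/12) + 12.14·e^(−0.0857·11/12) + 12.14·e^(−0.0857·12/12) + 12.14·e^(−0.0857·14/12)
I = 11.7141 + 11.2228 + 11.1429 + 10.9849 = 45.0647
F = (S − I)·e^(rT) = (455.78 − 45.0647) · e^(0.0857·15/12)
= 410.7153 · e^0.107125 = 410.7153 × 1.113073 = ¥457.16

¥457.16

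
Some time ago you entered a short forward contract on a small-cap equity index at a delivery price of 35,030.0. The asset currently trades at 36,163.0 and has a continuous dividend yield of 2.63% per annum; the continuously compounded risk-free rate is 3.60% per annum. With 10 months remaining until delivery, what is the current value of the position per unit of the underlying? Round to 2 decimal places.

-1384.34

Current fair forward for the remaining 10 months: F = S·e^((r − q)·T), (r − q) = 0.0360 − 0.0263 = 0.0097
F = 36163.0 · e^(0.0097 × 10/12) = 36163.0 × 1.00811609 = 36456.5022
Value of long forward = (F − K)·e^(−rT) = (36456.5022 − 35030.0) · e^(−0.0360·10/12)
= 1426.5022 × 0.97044553 = 1384.34
Short position value = −(long value) = -1384.34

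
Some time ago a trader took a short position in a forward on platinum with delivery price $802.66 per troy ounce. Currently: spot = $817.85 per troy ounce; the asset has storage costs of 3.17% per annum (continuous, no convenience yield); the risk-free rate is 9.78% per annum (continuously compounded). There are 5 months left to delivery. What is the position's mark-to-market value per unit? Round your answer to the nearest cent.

Current fair forward for the remaining 5 months: F = S·e^((r + u)·T), (r + u) = 0.0978 + 0.0317 = 0.1295
F = 817.85 · e^(0.1295 × 5/12) = 817.85 × 1.055441 = 863.1924
Value of long forward = (F − K)·e^(−rT) = (863.1924 − 802.66) · e^(−0.0978·5/12)
= 60.5324 × 0.960069 = 58.12
Short position value = −(long value) = -$58.12

-$58.12 per troy ounce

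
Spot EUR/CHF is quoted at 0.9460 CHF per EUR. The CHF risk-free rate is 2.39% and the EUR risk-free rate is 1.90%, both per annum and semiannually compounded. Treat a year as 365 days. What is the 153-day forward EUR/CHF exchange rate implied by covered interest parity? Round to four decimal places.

By covered interest parity, F = S · (1+r_CHF/2)^(2T) / (1+r_EUR/2)^(2T)
= 0.9460 × 1.010009 / 1.007958 = 0.9460 × 1.002035
F = 0.9479 CHF per EUR

0.9479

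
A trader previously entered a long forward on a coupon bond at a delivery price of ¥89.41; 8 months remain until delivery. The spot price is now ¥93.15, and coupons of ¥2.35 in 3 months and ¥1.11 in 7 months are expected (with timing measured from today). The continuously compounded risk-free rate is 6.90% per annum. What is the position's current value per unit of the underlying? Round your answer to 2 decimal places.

¥4.38

PV(remaining coupons) I = 2.35·e^(−0.0690·3/12) + 1.11·e^(−0.0690·7/12) = 3.3760
Current forward F = (S − I)·e^(rT) = (93.15 − 3.3760)·e^(0.0690·8/12) = 89.7740 × 1.047074 = 94.0000
Value (long) = (F − K)·e^(−rT) = (94.0000 − 89.41) × 0.955042 = 4.3836
Value = ¥4.38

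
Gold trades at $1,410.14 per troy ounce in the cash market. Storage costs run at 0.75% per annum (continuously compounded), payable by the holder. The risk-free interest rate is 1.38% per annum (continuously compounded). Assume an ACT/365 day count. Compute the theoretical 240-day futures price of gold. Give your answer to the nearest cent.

Net carry = r + u − y = 0.0138 + 0.0075 − 0.0000 = 0.0213
F = S·e^((r+u−y)T) = 1410.14 · e^(0.0213 × 240/365) = 1410.14 · e^0.01400548
= 1410.14 × 1.01410402 = $1,430.03 per troy ounce

$1,430.03 per troy ounce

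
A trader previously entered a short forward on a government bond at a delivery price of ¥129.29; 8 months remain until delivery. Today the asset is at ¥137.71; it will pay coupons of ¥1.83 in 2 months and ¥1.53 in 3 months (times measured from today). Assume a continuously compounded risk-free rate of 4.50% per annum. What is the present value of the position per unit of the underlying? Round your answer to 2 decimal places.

PV(remaining coupons) I = 1.83·e^(−0.0450·2/12) + 1.53·e^(−0.0450·3/12) = 3.3292
Current forward F = (S − I)·e^(rT) = (137.71 − 3.3292)·e^(0.0450·8/12) = 134.3808 × 1.030455 = 138.4734
Value (long) = (F − K)·e^(−rT) = (138.4734 − 129.29) × 0.970446 = 8.9120
Short position value = −(long value) = -¥8.91

-¥8.91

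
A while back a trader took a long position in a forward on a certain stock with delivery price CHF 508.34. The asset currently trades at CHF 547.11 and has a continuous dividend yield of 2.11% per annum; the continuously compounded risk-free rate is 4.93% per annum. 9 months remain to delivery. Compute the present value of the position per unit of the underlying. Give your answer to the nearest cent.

Current fair forward for the remaining 9 months: F = S·e^((r − q)·T), (r − q) = 0.0493 − 0.0211 = 0.0282
F = 547.11 · e^(0.0282 × 9/12) = 547.11 × 1.021375 = 558.8045
Value of long forward = (F − K)·e^(−rT) = (558.8045 − 508.34) · e^(−0.0493·9/12)
= 50.4645 × 0.963700 = 48.63

CHF 48.63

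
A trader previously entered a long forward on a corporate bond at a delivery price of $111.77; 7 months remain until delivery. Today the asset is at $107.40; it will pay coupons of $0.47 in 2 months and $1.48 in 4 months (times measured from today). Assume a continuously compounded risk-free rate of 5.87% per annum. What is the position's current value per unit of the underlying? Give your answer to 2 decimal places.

PV(remaining coupons) I = 0.47·e^(−0.0587·2/12) + 1.48·e^(−0.0587·4/12) = 1.9167
Current forward F = (S − I)·e^(rT) = (107.40 − 1.9167)·e^(0.0587·7/12) = 105.4833 × 1.034835 = 109.1578
Value (long) = (F − K)·e^(−rT) = (109.1578 − 111.77) × 0.966338 = -2.5243
Value = -$2.52

-$2.52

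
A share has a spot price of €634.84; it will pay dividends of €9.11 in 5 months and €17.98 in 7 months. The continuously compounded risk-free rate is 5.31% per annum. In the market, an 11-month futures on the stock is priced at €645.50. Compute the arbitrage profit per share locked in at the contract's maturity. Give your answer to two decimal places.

PV(dividends) I = 9.11·e^(−0.0531·5/12) + 17.98·e^(−0.0531·7/12) = 26.3423
Fair futures F* = (S − I)·e^(rT) = (634.84 − 26.3423)·e^0.048675 = 608.4977 × 1.049879 = 638.8490
Market €645.50 > fair 638.8490: forward overpriced → cash-and-carry (borrow at r, buy the stock and collect the dividends, short the forward).
Profit at T = |F_mkt − F*| = |645.50 − 638.8490| = €6.65 per share

€6.65 per share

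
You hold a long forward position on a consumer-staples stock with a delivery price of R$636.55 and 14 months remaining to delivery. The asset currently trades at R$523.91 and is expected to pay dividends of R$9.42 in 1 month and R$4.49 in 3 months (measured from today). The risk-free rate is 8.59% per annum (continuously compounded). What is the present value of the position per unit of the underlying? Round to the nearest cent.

PV(remaining dividends) I = 9.42·e^(−0.0859·1/12) + 4.49·e^(−0.0859·3/12) = 13.7474
Current forward F = (S − I)·e^(rT) = (523.91 − 13.7474)·e^(0.0859·14/12) = 510.1626 × 1.105410 = 563.9388
Value (long) = (F − K)·e^(−rT) = (563.9388 − 636.55) × 0.904641 = -65.6871
Value = -R$65.69

-R$65.69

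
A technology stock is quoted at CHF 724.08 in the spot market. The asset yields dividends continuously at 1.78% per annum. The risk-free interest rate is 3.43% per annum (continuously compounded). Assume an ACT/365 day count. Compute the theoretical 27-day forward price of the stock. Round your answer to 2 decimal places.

CHF 724.96

F = S·e^((r − q)T) = 724.08 · e^((0.0343 − 0.0178) × 27/365)
= 724.08 · e^0.001221 = 724.08 × 1.001222
F = CHF 724.96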